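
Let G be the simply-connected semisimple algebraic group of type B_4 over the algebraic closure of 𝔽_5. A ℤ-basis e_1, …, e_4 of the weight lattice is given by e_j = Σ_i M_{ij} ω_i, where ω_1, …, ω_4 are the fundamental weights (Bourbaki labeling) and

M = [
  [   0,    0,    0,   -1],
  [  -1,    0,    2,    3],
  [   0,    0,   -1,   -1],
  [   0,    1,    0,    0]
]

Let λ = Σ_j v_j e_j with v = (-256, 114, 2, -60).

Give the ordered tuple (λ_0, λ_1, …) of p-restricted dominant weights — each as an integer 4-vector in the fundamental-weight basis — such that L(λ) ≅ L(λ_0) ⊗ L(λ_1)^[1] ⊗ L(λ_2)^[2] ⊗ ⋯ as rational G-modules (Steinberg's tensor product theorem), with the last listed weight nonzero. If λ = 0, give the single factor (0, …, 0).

((0, 0, 3, 4), (2, 1, 1, 2), (2, 3, 2, 4))

Change of basis e → ω: c = M·v where v = (-256, 114, 2, -60):
  c_1 = (0)·(-256) + 0·114 + 0·2 + (-1)·(-60) = 60
  c_2 = (-1)·(-256) + 0·114 + 2·2 + (3)·(-60) = 80
  c_3 = (0)·(-256) + 0·114 + (-1)·(2) + (-1)·(-60) = 58
  c_4 = (0)·(-256) + 1·114 + 0·2 + (0)·(-60) = 114
Base-5 expansion of each c_i:
  c_1 = 60 = 0·5^0 + 2·5^1 + 2·5^2
  c_2 = 80 = 0·5^0 + 1·5^1 + 3·5^2
  c_3 = 58 = 3·5^0 + 1·5^1 + 2·5^2
  c_4 = 114 = 4·5^0 + 2·5^1 + 4·5^2
p-restricted factor λ_0 = (0, 0, 3, 4)
p-restricted factor λ_1 = (2, 1, 1, 2)
p-restricted factor λ_2 = (2, 3, 2, 4)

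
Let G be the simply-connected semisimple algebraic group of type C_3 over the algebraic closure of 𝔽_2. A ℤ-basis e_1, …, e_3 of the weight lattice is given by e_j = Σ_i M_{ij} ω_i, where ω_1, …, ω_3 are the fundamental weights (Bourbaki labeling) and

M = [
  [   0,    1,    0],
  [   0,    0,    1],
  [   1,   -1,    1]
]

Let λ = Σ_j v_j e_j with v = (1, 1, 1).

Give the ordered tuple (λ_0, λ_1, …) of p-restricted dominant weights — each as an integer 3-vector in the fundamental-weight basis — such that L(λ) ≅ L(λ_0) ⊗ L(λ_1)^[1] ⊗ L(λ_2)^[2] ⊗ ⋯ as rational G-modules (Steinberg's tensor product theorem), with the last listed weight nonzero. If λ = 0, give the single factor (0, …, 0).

((1, 1, 1),)

Converting to the ω-basis (c_i = row i of M dotted with v = (1, 1, 1)):
  c_1 = (0)·(1) + (1)·(1) + (0)·(1) = 1
  c_2 = (0)·(1) + (0)·(1) + (1)·(1) = 1
  c_3 = (1)·(1) + (-1)·(1) + (1)·(1) = 1
Writing each c_i in base p = 2:
  c_1 = 1 = 1·2^0
  c_2 = 1 = 1·2^0
  c_3 = 1 = 1·2^0
p-restricted factor λ_0 = (1, 1, 1)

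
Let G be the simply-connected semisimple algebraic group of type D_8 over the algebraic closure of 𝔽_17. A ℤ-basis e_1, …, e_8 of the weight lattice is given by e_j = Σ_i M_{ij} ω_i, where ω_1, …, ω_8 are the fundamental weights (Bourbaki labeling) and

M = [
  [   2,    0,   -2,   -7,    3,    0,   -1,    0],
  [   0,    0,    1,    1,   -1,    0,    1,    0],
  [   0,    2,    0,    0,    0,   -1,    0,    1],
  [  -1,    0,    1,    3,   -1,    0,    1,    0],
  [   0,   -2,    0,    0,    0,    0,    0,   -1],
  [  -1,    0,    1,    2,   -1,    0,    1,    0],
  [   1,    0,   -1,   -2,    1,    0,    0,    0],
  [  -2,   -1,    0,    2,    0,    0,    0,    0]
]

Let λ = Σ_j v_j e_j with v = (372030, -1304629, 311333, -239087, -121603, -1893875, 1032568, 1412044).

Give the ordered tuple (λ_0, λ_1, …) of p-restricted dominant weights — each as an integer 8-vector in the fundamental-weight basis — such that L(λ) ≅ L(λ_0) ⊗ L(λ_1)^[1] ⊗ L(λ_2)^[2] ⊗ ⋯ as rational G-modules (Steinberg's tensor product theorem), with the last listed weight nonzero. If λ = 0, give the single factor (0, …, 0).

Converting to the ω-basis (c_i = row i of M dotted with v = (372030, -1304629, 311333, -239087, -121603, -1893875, 1032568, 1412044)):
  c_1 = (2)·(372030) + (0)·(-1304629) + (-2)·(311333) + (-7)·(-239087) + (3)·(-121603) + (0)·(-1893875) + (-1)·(1032568) + (0)·(1412044) = 397626
  c_2 = (0)·(372030) + (0)·(-1304629) + (1)·(311333) + (1)·(-239087) + (-1)·(-121603) + (0)·(-1893875) + (1)·(1032568) + (0)·(1412044) = 1226417
  c_3 = (0)·(372030) + (2)·(-1304629) + (0)·(311333) + (0)·(-239087) + (0)·(-121603) + (-1)·(-1893875) + (0)·(1032568) + (1)·(1412044) = 696661
  c_4 = (-1)·(372030) + (0)·(-1304629) + (1)·(311333) + (3)·(-239087) + (-1)·(-121603) + (0)·(-1893875) + (1)·(1032568) + (0)·(1412044) = 376213
  c_5 = (0)·(372030) + (-2)·(-1304629) + (0)·(311333) + (0)·(-239087) + (0)·(-121603) + (0)·(-1893875) + (0)·(1032568) + (-1)·(1412044) = 1197214
  c_6 = (-1)·(372030) + (0)·(-1304629) + (1)·(311333) + (2)·(-239087) + (-1)·(-121603) + (0)·(-1893875) + (1)·(1032568) + (0)·(1412044) = 615300
  c_7 = (1)·(372030) + (0)·(-1304629) + (-1)·(311333) + (-2)·(-239087) + (1)·(-121603) + (0)·(-1893875) + (0)·(1032568) + (0)·(1412044) = 417268
  c_8 = (-2)·(372030) + (-1)·(-1304629) + (0)·(311333) + (2)·(-239087) + (0)·(-121603) + (0)·(-1893875) + (0)·(1032568) + (0)·(1412044) = 82395
p = 17; digits c_i = Σ_j d_{ij}·17^j, 0 ≤ d_{ij} < 17:
  c_1 = 397626 = 13·17^0 + 14·17^1 + 15·17^2 + 12·17^3 + 4·17^4
  c_2 = 1226417 = 3·17^0 + 11·17^1 + 10·17^2 + 11·17^3 + 14·17^4
  c_3 = 696661 = 1·17^0 + 10·17^1 + 13·17^2 + 5·17^3 + 8·17^4
  c_4 = 376213 = 3·17^0 + 13·17^1 + 9·17^2 + 8·17^3 + 4·17^4
  c_5 = 1197214 = 6·17^0 + 10·17^1 + 11·17^2 + 5·17^3 + 14·17^4
  c_6 = 615300 = 2·17^0 + 1·17^1 + 4·17^2 + 6·17^3 + 7·17^4
  c_7 = 417268 = 3·17^0 + 14·17^1 + 15·17^2 + 16·17^3 + 4·17^4
  c_8 = 82395 = 13·17^0 + 1·17^1 + 13·17^2 + 16·17^3
Factor λ_0 = (13, 3, 1, 3, 6, 2, 3, 13)
Factor λ_1 = (14, 11, 10, 13, 10, 1, 14, 1)
Factor λ_2 = (15, 10, 13, 9, 11, 4, 15, 13)
Factor λ_3 = (12, 11, 5, 8, 5, 6, 16, 16)
Factor λ_4 = (4, 14, 8, 4, 14, 7, 4, 0)

((13, 3, 1, 3, 6, 2, 3, 13), (14, 11, 10, 13, 10, 1, 14, 1), (15, 10, 13, 9, 11, 4, 15, 13), (12, 11, 5, 8, 5, 6, 16, 16), (4, 14, 8, 4, 14, 7, 4, 0))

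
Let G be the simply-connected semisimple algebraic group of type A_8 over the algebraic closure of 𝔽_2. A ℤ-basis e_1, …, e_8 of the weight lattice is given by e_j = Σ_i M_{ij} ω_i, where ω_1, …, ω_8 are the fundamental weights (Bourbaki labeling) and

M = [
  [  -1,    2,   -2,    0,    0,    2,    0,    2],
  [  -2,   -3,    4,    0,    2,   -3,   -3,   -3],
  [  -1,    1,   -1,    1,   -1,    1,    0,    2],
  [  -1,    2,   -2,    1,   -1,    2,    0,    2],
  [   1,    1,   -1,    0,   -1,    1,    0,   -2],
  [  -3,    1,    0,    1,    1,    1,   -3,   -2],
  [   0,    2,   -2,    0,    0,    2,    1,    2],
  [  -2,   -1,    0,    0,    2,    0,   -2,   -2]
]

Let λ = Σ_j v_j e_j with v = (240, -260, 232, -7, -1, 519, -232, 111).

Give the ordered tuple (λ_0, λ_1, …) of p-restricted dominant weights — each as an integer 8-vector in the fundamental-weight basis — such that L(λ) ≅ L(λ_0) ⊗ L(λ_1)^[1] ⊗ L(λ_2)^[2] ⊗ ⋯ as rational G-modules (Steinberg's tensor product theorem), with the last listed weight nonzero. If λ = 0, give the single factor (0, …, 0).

((0, 0, 1, 0, 0, 1, 0, 0), (0, 0, 1, 1, 1, 0, 0, 0), (1, 0, 0, 1, 1, 1, 1, 1), (0, 0, 0, 1, 1, 0, 1, 0), (0, 0, 0, 1, 0, 0, 0, 1), (1, 1, 0, 0, 1, 0, 1, 0))

ω-coordinates c = M·v, v = (240, -260, 232, -7, -1, 519, -232, 111):
  c_1 = -1*240 + 2*-260 + -2*232 + 0*-7 + 0*-1 + 2*519 + 0*-232 + 2*111 = 36
  c_2 = -2*240 + -3*-260 + 4*232 + 0*-7 + 2*-1 + -3*519 + -3*-232 + -3*111 = 32
  c_3 = -1*240 + 1*-260 + -1*232 + 1*-7 + -1*-1 + 1*519 + 0*-232 + 2*111 = 3
  c_4 = -1*240 + 2*-260 + -2*232 + 1*-7 + -1*-1 + 2*519 + 0*-232 + 2*111 = 30
  c_5 = 1*240 + 1*-260 + -1*232 + 0*-7 + -1*-1 + 1*519 + 0*-232 + -2*111 = 46
  c_6 = -3*240 + 1*-260 + 0*232 + 1*-7 + 1*-1 + 1*519 + -3*-232 + -2*111 = 5
  c_7 = 0*240 + 2*-260 + -2*232 + 0*-7 + 0*-1 + 2*519 + 1*-232 + 2*111 = 44
  c_8 = -2*240 + -1*-260 + 0*232 + 0*-7 + 2*-1 + 0*519 + -2*-232 + -2*111 = 20
p = 2; digits c_i = Σ_j d_{ij}·2^j, 0 ≤ d_{ij} < 2:
  c_1 = 36 = 0·2^0 + 0·2^1 + 1·2^2 + 0·2^3 + 0·2^4 + 1·2^5
  c_2 = 32 = 0·2^0 + 0·2^1 + 0·2^2 + 0·2^3 + 0·2^4 + 1·2^5
  c_3 = 3 = 1·2^0 + 1·2^1
  c_4 = 30 = 0·2^0 + 1·2^1 + 1·2^2 + 1·2^3 + 1·2^4
  c_5 = 46 = 0·2^0 + 1·2^1 + 1·2^2 + 1·2^3 + 0·2^4 + 1·2^5
  c_6 = 5 = 1·2^0 + 0·2^1 + 1·2^2
  c_7 = 44 = 0·2^0 + 0·2^1 + 1·2^2 + 1·2^3 + 0·2^4 + 1·2^5
  c_8 = 20 = 0·2^0 + 0·2^1 + 1·2^2 + 0·2^3 + 1·2^4
Factor λ_0 = (0, 0, 1, 0, 0, 1, 0, 0)
Factor λ_1 = (0, 0, 1, 1, 1, 0, 0, 0)
Factor λ_2 = (1, 0, 0, 1, 1, 1, 1, 1)
Factor λ_3 = (0, 0, 0, 1, 1, 0, 1, 0)
Factor λ_4 = (0, 0, 0, 1, 0, 0, 0, 1)
Factor λ_5 = (1, 1, 0, 0, 1, 0, 1, 0)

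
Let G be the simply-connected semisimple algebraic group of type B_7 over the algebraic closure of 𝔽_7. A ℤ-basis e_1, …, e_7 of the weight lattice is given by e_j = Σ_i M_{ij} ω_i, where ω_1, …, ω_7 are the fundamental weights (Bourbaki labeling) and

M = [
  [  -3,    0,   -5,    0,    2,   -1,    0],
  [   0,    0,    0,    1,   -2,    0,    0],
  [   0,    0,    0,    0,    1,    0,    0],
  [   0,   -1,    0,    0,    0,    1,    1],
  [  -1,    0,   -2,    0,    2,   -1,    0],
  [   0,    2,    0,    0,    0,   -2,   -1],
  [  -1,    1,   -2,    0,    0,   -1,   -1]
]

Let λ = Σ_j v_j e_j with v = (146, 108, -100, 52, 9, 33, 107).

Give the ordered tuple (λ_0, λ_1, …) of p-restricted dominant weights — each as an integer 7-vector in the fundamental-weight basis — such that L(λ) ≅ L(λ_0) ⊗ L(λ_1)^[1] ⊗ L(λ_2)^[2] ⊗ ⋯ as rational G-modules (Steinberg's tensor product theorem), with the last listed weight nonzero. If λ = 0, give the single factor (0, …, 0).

((5, 6, 2, 4, 4, 1, 1), (6, 4, 1, 4, 5, 6, 3))

ω-coordinates c = M·v, v = (146, 108, -100, 52, 9, 33, 107):
  c_1 = -3*146 + 0*108 + -5*-100 + 0*52 + 2*9 + -1*33 + 0*107 = 47
  c_2 = 0*146 + 0*108 + 0*-100 + 1*52 + -2*9 + 0*33 + 0*107 = 34
  c_3 = 0*146 + 0*108 + 0*-100 + 0*52 + 1*9 + 0*33 + 0*107 = 9
  c_4 = 0*146 + -1*108 + 0*-100 + 0*52 + 0*9 + 1*33 + 1*107 = 32
  c_5 = -1*146 + 0*108 + -2*-100 + 0*52 + 2*9 + -1*33 + 0*107 = 39
  c_6 = 0*146 + 2*108 + 0*-100 + 0*52 + 0*9 + -2*33 + -1*107 = 43
  c_7 = -1*146 + 1*108 + -2*-100 + 0*52 + 0*9 + -1*33 + -1*107 = 22
Writing each c_i in base p = 7:
  c_1 = 47 = 5·7^0 + 6·7^1
  c_2 = 34 = 6·7^0 + 4·7^1
  c_3 = 9 = 2·7^0 + 1·7^1
  c_4 = 32 = 4·7^0 + 4·7^1
  c_5 = 39 = 4·7^0 + 5·7^1
  c_6 = 43 = 1·7^0 + 6·7^1
  c_7 = 22 = 1·7^0 + 3·7^1
Factor λ_0 = (5, 6, 2, 4, 4, 1, 1)
Factor λ_1 = (6, 4, 1, 4, 5, 6, 3)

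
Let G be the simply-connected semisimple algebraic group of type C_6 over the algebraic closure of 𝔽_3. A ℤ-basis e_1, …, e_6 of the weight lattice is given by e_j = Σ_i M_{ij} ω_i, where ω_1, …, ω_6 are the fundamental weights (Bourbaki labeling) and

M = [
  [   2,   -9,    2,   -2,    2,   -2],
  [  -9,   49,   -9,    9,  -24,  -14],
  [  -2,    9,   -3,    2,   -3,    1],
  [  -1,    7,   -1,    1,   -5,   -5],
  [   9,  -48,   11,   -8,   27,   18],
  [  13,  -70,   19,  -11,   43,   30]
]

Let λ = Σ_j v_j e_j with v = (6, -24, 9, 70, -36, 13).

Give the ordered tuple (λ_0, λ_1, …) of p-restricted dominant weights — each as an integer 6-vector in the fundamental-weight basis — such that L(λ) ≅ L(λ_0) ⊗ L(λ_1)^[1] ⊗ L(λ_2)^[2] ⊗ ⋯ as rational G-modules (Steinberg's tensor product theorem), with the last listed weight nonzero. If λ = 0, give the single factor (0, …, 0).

Compute c_i = Σ_j M_{ij} v_j with v = (6, -24, 9, 70, -36, 13):
  c_1 = 2*6 + -9*-24 + 2*9 + -2*70 + 2*-36 + -2*13 = 8
  c_2 = -9*6 + 49*-24 + -9*9 + 9*70 + -24*-36 + -14*13 = 1
  c_3 = -2*6 + 9*-24 + -3*9 + 2*70 + -3*-36 + 1*13 = 6
  c_4 = -1*6 + 7*-24 + -1*9 + 1*70 + -5*-36 + -5*13 = 2
  c_5 = 9*6 + -48*-24 + 11*9 + -8*70 + 27*-36 + 18*13 = 7
  c_6 = 13*6 + -70*-24 + 19*9 + -11*70 + 43*-36 + 30*13 = 1
p = 3; digits c_i = Σ_j d_{ij}·3^j, 0 ≤ d_{ij} < 3:
  c_1 = 8 = 2·3^0 + 2·3^1
  c_2 = 1 = 1·3^0
  c_3 = 6 = 0·3^0 + 2·3^1
  c_4 = 2 = 2·3^0
  c_5 = 7 = 1·3^0 + 2·3^1
  c_6 = 1 = 1·3^0
Factor λ_0 = (2, 1, 0, 2, 1, 1)
Factor λ_1 = (2, 0, 2, 0, 2, 0)

((2, 1, 0, 2, 1, 1), (2, 0, 2, 0, 2, 0))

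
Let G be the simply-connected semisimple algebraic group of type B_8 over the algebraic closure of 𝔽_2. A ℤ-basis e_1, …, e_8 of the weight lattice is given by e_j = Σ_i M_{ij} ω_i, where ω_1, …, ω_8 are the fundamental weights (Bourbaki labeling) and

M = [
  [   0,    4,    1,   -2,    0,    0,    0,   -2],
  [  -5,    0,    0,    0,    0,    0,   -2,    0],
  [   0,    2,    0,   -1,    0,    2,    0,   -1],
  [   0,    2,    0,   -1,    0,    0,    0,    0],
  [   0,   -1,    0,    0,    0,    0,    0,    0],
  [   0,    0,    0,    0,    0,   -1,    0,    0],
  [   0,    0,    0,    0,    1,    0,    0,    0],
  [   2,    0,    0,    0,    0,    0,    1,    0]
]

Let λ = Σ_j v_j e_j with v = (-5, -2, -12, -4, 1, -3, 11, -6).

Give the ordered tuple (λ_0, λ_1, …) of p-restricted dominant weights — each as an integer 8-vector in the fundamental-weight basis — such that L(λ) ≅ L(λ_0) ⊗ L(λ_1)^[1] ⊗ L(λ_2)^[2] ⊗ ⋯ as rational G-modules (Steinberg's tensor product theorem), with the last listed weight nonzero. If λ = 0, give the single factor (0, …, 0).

((0, 1, 0, 0, 0, 1, 1, 1), (0, 1, 0, 0, 1, 1, 0, 0))

ω-coordinates c = M·v, v = (-5, -2, -12, -4, 1, -3, 11, -6):
  c_1 = 0*-5 + 4*-2 + 1*-12 + -2*-4 + 0*1 + 0*-3 + 0*11 + -2*-6 = 0
  c_2 = -5*-5 + 0*-2 + 0*-12 + 0*-4 + 0*1 + 0*-3 + -2*11 + 0*-6 = 3
  c_3 = 0*-5 + 2*-2 + 0*-12 + -1*-4 + 0*1 + 2*-3 + 0*11 + -1*-6 = 0
  c_4 = 0*-5 + 2*-2 + 0*-12 + -1*-4 + 0*1 + 0*-3 + 0*11 + 0*-6 = 0
  c_5 = 0*-5 + -1*-2 + 0*-12 + 0*-4 + 0*1 + 0*-3 + 0*11 + 0*-6 = 2
  c_6 = 0*-5 + 0*-2 + 0*-12 + 0*-4 + 0*1 + -1*-3 + 0*11 + 0*-6 = 3
  c_7 = 0*-5 + 0*-2 + 0*-12 + 0*-4 + 1*1 + 0*-3 + 0*11 + 0*-6 = 1
  c_8 = 2*-5 + 0*-2 + 0*-12 + 0*-4 + 0*1 + 0*-3 + 1*11 + 0*-6 = 1
p = 2; digits c_i = Σ_j d_{ij}·2^j, 0 ≤ d_{ij} < 2:
  c_1 = 0
  c_2 = 3 = 1·2^0 + 1·2^1
  c_3 = 0
  c_4 = 0
  c_5 = 2 = 0·2^0 + 1·2^1
  c_6 = 3 = 1·2^0 + 1·2^1
  c_7 = 1 = 1·2^0
  c_8 = 1 = 1·2^0
Factor λ_0 = (0, 1, 0, 0, 0, 1, 1, 1)
Factor λ_1 = (0, 1, 0, 0, 1, 1, 0, 0)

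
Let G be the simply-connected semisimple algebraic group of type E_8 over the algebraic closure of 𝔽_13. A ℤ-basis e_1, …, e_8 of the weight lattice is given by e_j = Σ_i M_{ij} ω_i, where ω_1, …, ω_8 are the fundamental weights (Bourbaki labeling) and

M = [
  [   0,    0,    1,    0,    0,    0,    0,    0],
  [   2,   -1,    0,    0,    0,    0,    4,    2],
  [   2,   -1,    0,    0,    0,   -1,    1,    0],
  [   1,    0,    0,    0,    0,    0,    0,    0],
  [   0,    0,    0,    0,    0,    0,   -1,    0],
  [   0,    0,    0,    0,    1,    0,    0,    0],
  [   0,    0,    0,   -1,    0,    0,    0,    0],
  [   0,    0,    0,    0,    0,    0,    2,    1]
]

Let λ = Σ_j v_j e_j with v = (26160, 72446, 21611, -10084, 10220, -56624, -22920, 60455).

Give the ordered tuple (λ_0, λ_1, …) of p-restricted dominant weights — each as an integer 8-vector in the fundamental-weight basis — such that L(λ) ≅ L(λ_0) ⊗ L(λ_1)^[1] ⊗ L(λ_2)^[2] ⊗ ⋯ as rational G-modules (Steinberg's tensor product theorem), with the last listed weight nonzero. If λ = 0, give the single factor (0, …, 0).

((5, 4, 6, 4, 1, 2, 9, 3), (11, 11, 4, 10, 8, 6, 8, 6), (10, 1, 2, 11, 5, 8, 7, 8), (9, 4, 6, 11, 10, 4, 4, 6))

ω-coordinates c = M·v, v = (26160, 72446, 21611, -10084, 10220, -56624, -22920, 60455):
  c_1 = (0)·(26160) + (0)·(72446) + (1)·(21611) + (0)·(-10084) + (0)·(10220) + (0)·(-56624) + (0)·(-22920) + (0)·(60455) = 21611
  c_2 = (2)·(26160) + (-1)·(72446) + (0)·(21611) + (0)·(-10084) + (0)·(10220) + (0)·(-56624) + (4)·(-22920) + (2)·(60455) = 9104
  c_3 = (2)·(26160) + (-1)·(72446) + (0)·(21611) + (0)·(-10084) + (0)·(10220) + (-1)·(-56624) + (1)·(-22920) + (0)·(60455) = 13578
  c_4 = (1)·(26160) + (0)·(72446) + (0)·(21611) + (0)·(-10084) + (0)·(10220) + (0)·(-56624) + (0)·(-22920) + (0)·(60455) = 26160
  c_5 = (0)·(26160) + (0)·(72446) + (0)·(21611) + (0)·(-10084) + (0)·(10220) + (0)·(-56624) + (-1)·(-22920) + (0)·(60455) = 22920
  c_6 = (0)·(26160) + (0)·(72446) + (0)·(21611) + (0)·(-10084) + (1)·(10220) + (0)·(-56624) + (0)·(-22920) + (0)·(60455) = 10220
  c_7 = (0)·(26160) + (0)·(72446) + (0)·(21611) + (-1)·(-10084) + (0)·(10220) + (0)·(-56624) + (0)·(-22920) + (0)·(60455) = 10084
  c_8 = (0)·(26160) + (0)·(72446) + (0)·(21611) + (0)·(-10084) + (0)·(10220) + (0)·(-56624) + (2)·(-22920) + (1)·(60455) = 14615
Writing each c_i in base p = 13:
  c_1 = 21611 = 5·13^0 + 11·13^1 + 10·13^2 + 9·13^3
  c_2 = 9104 = 4·13^0 + 11·13^1 + 1·13^2 + 4·13^3
  c_3 = 13578 = 6·13^0 + 4·13^1 + 2·13^2 + 6·13^3
  c_4 = 26160 = 4·13^0 + 10·13^1 + 11·13^2 + 11·13^3
  c_5 = 22920 = 1·13^0 + 8·13^1 + 5·13^2 + 10·13^3
  c_6 = 10220 = 2·13^0 + 6·13^1 + 8·13^2 + 4·13^3
  c_7 = 10084 = 9·13^0 + 8·13^1 + 7·13^2 + 4·13^3
  c_8 = 14615 = 3·13^0 + 6·13^1 + 8·13^2 + 6·13^3
p-restricted factor λ_0 = (5, 4, 6, 4, 1, 2, 9, 3)
p-restricted factor λ_1 = (11, 11, 4, 10, 8, 6, 8, 6)
p-restricted factor λ_2 = (10, 1, 2, 11, 5, 8, 7, 8)
p-restricted factor λ_3 = (9, 4, 6, 11, 10, 4, 4, 6)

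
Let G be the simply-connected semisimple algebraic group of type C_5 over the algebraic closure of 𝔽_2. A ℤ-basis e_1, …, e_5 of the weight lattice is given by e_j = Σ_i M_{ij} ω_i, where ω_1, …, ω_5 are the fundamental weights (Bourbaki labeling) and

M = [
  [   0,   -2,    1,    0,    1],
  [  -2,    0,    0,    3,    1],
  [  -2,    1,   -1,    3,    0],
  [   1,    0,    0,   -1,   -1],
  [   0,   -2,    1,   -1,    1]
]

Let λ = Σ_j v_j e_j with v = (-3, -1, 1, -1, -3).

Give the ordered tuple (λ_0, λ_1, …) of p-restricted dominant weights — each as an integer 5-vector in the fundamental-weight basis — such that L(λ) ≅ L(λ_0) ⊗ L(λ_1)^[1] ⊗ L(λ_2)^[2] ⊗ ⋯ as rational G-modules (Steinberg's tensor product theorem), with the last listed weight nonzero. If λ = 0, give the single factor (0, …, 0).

In the fundamental-weight basis, λ has coordinates c = M·v (v = (-3, -1, 1, -1, -3)):
  c_1 = (0)·(-3) + (-2)·(-1) + 1·1 + (0)·(-1) + (1)·(-3) = 0
  c_2 = (-2)·(-3) + (0)·(-1) + 0·1 + (3)·(-1) + (1)·(-3) = 0
  c_3 = (-2)·(-3) + (1)·(-1) + (-1)·(1) + (3)·(-1) + (0)·(-3) = 1
  c_4 = (1)·(-3) + (0)·(-1) + 0·1 + (-1)·(-1) + (-1)·(-3) = 1
  c_5 = (0)·(-3) + (-2)·(-1) + 1·1 + (-1)·(-1) + (1)·(-3) = 1
Expand coordinatewise in base 2:
  c_1 = 0
  c_2 = 0
  c_3 = 1 = 1·2^0
  c_4 = 1 = 1·2^0
  c_5 = 1 = 1·2^0
λ_0 = (0, 0, 1, 1, 1)

((0, 0, 1, 1, 1),)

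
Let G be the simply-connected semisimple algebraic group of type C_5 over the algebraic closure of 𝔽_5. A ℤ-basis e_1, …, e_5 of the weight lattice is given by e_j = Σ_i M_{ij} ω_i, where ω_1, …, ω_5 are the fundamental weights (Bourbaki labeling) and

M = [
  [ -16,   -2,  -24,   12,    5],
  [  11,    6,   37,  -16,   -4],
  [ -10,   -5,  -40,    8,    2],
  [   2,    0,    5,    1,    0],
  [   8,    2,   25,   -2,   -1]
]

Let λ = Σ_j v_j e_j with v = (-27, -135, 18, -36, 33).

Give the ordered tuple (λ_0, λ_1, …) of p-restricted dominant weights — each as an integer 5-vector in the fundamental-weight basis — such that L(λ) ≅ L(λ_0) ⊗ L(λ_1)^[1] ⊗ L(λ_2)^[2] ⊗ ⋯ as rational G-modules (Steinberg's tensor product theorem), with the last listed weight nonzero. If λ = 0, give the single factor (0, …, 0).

((3, 3, 3, 0, 3),)

Compute c_i = Σ_j M_{ij} v_j with v = (-27, -135, 18, -36, 33):
  c_1 = (-16)·(-27) + (-2)·(-135) + (-24)·(18) + (12)·(-36) + 5·33 = 3
  c_2 = (11)·(-27) + (6)·(-135) + 37·18 + (-16)·(-36) + (-4)·(33) = 3
  c_3 = (-10)·(-27) + (-5)·(-135) + (-40)·(18) + (8)·(-36) + 2·33 = 3
  c_4 = (2)·(-27) + (0)·(-135) + 5·18 + (1)·(-36) + 0·33 = 0
  c_5 = (8)·(-27) + (2)·(-135) + 25·18 + (-2)·(-36) + (-1)·(33) = 3
Base-5 expansion of each c_i:
  c_1 = 3 = 3·5^0
  c_2 = 3 = 3·5^0
  c_3 = 3 = 3·5^0
  c_4 = 0
  c_5 = 3 = 3·5^0
Factor λ_0 = (3, 3, 3, 0, 3)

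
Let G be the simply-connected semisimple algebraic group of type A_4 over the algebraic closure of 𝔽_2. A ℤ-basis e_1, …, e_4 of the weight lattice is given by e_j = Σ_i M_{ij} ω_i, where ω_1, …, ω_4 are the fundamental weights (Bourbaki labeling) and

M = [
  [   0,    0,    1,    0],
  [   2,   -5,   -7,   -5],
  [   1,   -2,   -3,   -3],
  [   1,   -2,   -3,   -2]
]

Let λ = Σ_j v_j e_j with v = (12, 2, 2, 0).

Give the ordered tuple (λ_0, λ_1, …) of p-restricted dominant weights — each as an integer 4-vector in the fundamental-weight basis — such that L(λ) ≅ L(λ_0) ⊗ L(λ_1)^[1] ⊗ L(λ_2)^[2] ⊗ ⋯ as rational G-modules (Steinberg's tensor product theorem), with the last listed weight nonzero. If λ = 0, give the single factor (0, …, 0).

Converting to the ω-basis (c_i = row i of M dotted with v = (12, 2, 2, 0)):
  c_1 = 0·12 + 0·2 + 1·2 + 0·0 = 2
  c_2 = 2·12 + (-5)·(2) + (-7)·(2) + (-5)·(0) = 0
  c_3 = 1·12 + (-2)·(2) + (-3)·(2) + (-3)·(0) = 2
  c_4 = 1·12 + (-2)·(2) + (-3)·(2) + (-2)·(0) = 2
Writing each c_i in base p = 2:
  c_1 = 2 = 0·2^0 + 1·2^1
  c_2 = 0
  c_3 = 2 = 0·2^0 + 1·2^1
  c_4 = 2 = 0·2^0 + 1·2^1
p-restricted factor λ_0 = (0, 0, 0, 0)
p-restricted factor λ_1 = (1, 0, 1, 1)

((0, 0, 0, 0), (1, 0, 1, 1))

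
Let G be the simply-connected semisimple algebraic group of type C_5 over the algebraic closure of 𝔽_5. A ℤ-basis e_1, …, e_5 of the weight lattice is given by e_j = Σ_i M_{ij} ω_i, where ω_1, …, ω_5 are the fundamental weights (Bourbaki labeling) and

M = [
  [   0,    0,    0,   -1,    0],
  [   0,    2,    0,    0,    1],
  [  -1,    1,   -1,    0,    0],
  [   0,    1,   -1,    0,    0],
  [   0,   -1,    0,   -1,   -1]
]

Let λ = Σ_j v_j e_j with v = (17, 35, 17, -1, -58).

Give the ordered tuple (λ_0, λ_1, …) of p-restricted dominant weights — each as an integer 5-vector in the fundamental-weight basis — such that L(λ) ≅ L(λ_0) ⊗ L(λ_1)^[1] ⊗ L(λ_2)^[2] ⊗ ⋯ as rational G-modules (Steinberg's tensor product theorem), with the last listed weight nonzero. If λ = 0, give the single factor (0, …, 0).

In the fundamental-weight basis, λ has coordinates c = M·v (v = (17, 35, 17, -1, -58)):
  c_1 = 0·17 + 0·35 + 0·17 + (-1)·(-1) + (0)·(-58) = 1
  c_2 = 0·17 + 2·35 + 0·17 + (0)·(-1) + (1)·(-58) = 12
  c_3 = (-1)·(17) + 1·35 + (-1)·(17) + (0)·(-1) + (0)·(-58) = 1
  c_4 = 0·17 + 1·35 + (-1)·(17) + (0)·(-1) + (0)·(-58) = 18
  c_5 = 0·17 + (-1)·(35) + 0·17 + (-1)·(-1) + (-1)·(-58) = 24
Writing each c_i in base p = 5:
  c_1 = 1 = 1·5^0
  c_2 = 12 = 2·5^0 + 2·5^1
  c_3 = 1 = 1·5^0
  c_4 = 18 = 3·5^0 + 3·5^1
  c_5 = 24 = 4·5^0 + 4·5^1
Factor λ_0 = (1, 2, 1, 3, 4)
Factor λ_1 = (0, 2, 0, 3, 4)

((1, 2, 1, 3, 4), (0, 2, 0, 3, 4))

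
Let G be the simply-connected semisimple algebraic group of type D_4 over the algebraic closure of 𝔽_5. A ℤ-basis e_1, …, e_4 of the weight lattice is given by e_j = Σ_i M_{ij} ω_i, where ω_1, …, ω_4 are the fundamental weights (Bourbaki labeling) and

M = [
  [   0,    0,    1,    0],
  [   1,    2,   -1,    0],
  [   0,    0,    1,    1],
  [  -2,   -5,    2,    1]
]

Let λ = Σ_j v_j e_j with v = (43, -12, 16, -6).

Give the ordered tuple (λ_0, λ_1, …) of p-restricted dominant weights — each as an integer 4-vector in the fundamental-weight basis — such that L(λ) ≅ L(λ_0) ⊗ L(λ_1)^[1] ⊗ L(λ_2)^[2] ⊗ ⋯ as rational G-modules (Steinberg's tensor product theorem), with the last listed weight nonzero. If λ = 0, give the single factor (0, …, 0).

Change of basis e → ω: c = M·v where v = (43, -12, 16, -6):
  c_1 = 0*43 + 0*-12 + 1*16 + 0*-6 = 16
  c_2 = 1*43 + 2*-12 + -1*16 + 0*-6 = 3
  c_3 = 0*43 + 0*-12 + 1*16 + 1*-6 = 10
  c_4 = -2*43 + -5*-12 + 2*16 + 1*-6 = 0
p = 5; digits c_i = Σ_j d_{ij}·5^j, 0 ≤ d_{ij} < 5:
  c_1 = 16 = 1·5^0 + 3·5^1
  c_2 = 3 = 3·5^0
  c_3 = 10 = 0·5^0 + 2·5^1
  c_4 = 0
p-restricted factor λ_0 = (1, 3, 0, 0)
p-restricted factor λ_1 = (3, 0, 2, 0)

((1, 3, 0, 0), (3, 0, 2, 0))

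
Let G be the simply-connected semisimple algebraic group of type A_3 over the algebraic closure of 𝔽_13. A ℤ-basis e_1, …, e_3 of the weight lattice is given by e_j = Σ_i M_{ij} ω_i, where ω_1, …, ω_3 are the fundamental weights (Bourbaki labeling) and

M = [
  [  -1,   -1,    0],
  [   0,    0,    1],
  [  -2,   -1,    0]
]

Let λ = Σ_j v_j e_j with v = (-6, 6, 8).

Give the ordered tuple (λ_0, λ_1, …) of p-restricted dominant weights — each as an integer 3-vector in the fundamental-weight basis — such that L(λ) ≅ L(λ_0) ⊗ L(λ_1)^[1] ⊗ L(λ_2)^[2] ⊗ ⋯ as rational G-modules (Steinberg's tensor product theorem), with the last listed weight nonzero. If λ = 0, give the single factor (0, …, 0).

Compute c_i = Σ_j M_{ij} v_j with v = (-6, 6, 8):
  c_1 = -1*-6 + -1*6 + 0*8 = 0
  c_2 = 0*-6 + 0*6 + 1*8 = 8
  c_3 = -2*-6 + -1*6 + 0*8 = 6
Writing each c_i in base p = 13:
  c_1 = 0
  c_2 = 8 = 8·13^0
  c_3 = 6 = 6·13^0
p-restricted factor λ_0 = (0, 8, 6)

((0, 8, 6),)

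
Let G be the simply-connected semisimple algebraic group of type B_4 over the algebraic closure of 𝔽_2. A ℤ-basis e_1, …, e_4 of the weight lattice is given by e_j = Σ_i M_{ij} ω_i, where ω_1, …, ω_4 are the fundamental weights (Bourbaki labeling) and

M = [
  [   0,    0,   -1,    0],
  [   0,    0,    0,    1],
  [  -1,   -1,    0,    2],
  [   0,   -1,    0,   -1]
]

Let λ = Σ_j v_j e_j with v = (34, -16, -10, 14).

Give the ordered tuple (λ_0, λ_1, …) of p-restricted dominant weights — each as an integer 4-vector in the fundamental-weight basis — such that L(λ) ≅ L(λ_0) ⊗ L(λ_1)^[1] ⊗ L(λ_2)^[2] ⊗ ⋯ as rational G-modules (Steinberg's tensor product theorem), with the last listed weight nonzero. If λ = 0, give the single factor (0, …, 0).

Converting to the ω-basis (c_i = row i of M dotted with v = (34, -16, -10, 14)):
  c_1 = (0)·(34) + (0)·(-16) + (-1)·(-10) + (0)·(14) = 10
  c_2 = (0)·(34) + (0)·(-16) + (0)·(-10) + (1)·(14) = 14
  c_3 = (-1)·(34) + (-1)·(-16) + (0)·(-10) + (2)·(14) = 10
  c_4 = (0)·(34) + (-1)·(-16) + (0)·(-10) + (-1)·(14) = 2
Writing each c_i in base p = 2:
  c_1 = 10 = 0·2^0 + 1·2^1 + 0·2^2 + 1·2^3
  c_2 = 14 = 0·2^0 + 1·2^1 + 1·2^2 + 1·2^3
  c_3 = 10 = 0·2^0 + 1·2^1 + 0·2^2 + 1·2^3
  c_4 = 2 = 0·2^0 + 1·2^1
p-restricted factor λ_0 = (0, 0, 0, 0)
p-restricted factor λ_1 = (1, 1, 1, 1)
p-restricted factor λ_2 = (0, 1, 0, 0)
p-restricted factor λ_3 = (1, 1, 1, 0)

((0, 0, 0, 0), (1, 1, 1, 1), (0, 1, 0, 0), (1, 1, 1, 0))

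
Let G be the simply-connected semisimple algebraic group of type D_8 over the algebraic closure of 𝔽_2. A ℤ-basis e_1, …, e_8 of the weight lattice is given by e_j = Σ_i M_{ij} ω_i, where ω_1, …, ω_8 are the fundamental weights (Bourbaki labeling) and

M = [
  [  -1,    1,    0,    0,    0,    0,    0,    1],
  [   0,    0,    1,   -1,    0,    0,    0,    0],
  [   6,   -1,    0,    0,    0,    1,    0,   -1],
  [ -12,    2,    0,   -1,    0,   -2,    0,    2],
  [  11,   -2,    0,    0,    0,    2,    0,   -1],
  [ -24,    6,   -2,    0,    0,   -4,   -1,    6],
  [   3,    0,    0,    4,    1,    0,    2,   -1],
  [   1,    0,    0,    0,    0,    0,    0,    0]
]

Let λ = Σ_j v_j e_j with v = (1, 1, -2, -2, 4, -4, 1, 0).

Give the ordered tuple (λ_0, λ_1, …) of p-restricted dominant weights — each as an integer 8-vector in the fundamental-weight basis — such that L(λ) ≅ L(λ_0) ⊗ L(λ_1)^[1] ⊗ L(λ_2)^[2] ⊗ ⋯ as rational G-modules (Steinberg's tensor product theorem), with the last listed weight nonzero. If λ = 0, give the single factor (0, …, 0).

Compute c_i = Σ_j M_{ij} v_j with v = (1, 1, -2, -2, 4, -4, 1, 0):
  c_1 = (-1)·(1) + 1·1 + (0)·(-2) + (0)·(-2) + 0·4 + (0)·(-4) + 0·1 + 1·0 = 0
  c_2 = 0·1 + 0·1 + (1)·(-2) + (-1)·(-2) + 0·4 + (0)·(-4) + 0·1 + 0·0 = 0
  c_3 = 6·1 + (-1)·(1) + (0)·(-2) + (0)·(-2) + 0·4 + (1)·(-4) + 0·1 + (-1)·(0) = 1
  c_4 = (-12)·(1) + 2·1 + (0)·(-2) + (-1)·(-2) + 0·4 + (-2)·(-4) + 0·1 + 2·0 = 0
  c_5 = 11·1 + (-2)·(1) + (0)·(-2) + (0)·(-2) + 0·4 + (2)·(-4) + 0·1 + (-1)·(0) = 1
  c_6 = (-24)·(1) + 6·1 + (-2)·(-2) + (0)·(-2) + 0·4 + (-4)·(-4) + (-1)·(1) + 6·0 = 1
  c_7 = 3·1 + 0·1 + (0)·(-2) + (4)·(-2) + 1·4 + (0)·(-4) + 2·1 + (-1)·(0) = 1
  c_8 = 1·1 + 0·1 + (0)·(-2) + (0)·(-2) + 0·4 + (0)·(-4) + 0·1 + 0·0 = 1
Base-2 expansion of each c_i:
  c_1 = 0
  c_2 = 0
  c_3 = 1 = 1·2^0
  c_4 = 0
  c_5 = 1 = 1·2^0
  c_6 = 1 = 1·2^0
  c_7 = 1 = 1·2^0
  c_8 = 1 = 1·2^0
p-restricted factor λ_0 = (0, 0, 1, 0, 1, 1, 1, 1)

((0, 0, 1, 0, 1, 1, 1, 1),)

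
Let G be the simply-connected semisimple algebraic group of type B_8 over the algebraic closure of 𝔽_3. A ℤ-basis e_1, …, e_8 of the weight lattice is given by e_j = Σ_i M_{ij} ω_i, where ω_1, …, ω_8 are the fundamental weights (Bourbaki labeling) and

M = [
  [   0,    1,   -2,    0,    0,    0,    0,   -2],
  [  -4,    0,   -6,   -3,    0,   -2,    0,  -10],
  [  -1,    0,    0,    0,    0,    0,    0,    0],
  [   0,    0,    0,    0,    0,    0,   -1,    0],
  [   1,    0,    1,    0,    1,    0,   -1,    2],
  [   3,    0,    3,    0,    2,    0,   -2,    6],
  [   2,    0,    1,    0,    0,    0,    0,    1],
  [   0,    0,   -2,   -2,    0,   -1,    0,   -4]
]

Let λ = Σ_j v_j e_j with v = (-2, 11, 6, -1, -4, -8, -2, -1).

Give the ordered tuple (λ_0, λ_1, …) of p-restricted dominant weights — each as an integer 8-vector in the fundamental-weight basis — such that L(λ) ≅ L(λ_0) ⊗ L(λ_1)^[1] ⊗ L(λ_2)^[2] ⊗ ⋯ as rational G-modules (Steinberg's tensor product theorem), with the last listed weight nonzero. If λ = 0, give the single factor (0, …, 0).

((1, 1, 2, 2, 0, 2, 1, 2),)

Converting to the ω-basis (c_i = row i of M dotted with v = (-2, 11, 6, -1, -4, -8, -2, -1)):
  c_1 = (0)·(-2) + 1·11 + (-2)·(6) + (0)·(-1) + (0)·(-4) + (0)·(-8) + (0)·(-2) + (-2)·(-1) = 1
  c_2 = (-4)·(-2) + 0·11 + (-6)·(6) + (-3)·(-1) + (0)·(-4) + (-2)·(-8) + (0)·(-2) + (-10)·(-1) = 1
  c_3 = (-1)·(-2) + 0·11 + 0·6 + (0)·(-1) + (0)·(-4) + (0)·(-8) + (0)·(-2) + (0)·(-1) = 2
  c_4 = (0)·(-2) + 0·11 + 0·6 + (0)·(-1) + (0)·(-4) + (0)·(-8) + (-1)·(-2) + (0)·(-1) = 2
  c_5 = (1)·(-2) + 0·11 + 1·6 + (0)·(-1) + (1)·(-4) + (0)·(-8) + (-1)·(-2) + (2)·(-1) = 0
  c_6 = (3)·(-2) + 0·11 + 3·6 + (0)·(-1) + (2)·(-4) + (0)·(-8) + (-2)·(-2) + (6)·(-1) = 2
  c_7 = (2)·(-2) + 0·11 + 1·6 + (0)·(-1) + (0)·(-4) + (0)·(-8) + (0)·(-2) + (1)·(-1) = 1
  c_8 = (0)·(-2) + 0·11 + (-2)·(6) + (-2)·(-1) + (0)·(-4) + (-1)·(-8) + (0)·(-2) + (-4)·(-1) = 2
Writing each c_i in base p = 3:
  c_1 = 1 = 1·3^0
  c_2 = 1 = 1·3^0
  c_3 = 2 = 2·3^0
  c_4 = 2 = 2·3^0
  c_5 = 0
  c_6 = 2 = 2·3^0
  c_7 = 1 = 1·3^0
  c_8 = 2 = 2·3^0
λ_0 = (1, 1, 2, 2, 0, 2, 1, 2)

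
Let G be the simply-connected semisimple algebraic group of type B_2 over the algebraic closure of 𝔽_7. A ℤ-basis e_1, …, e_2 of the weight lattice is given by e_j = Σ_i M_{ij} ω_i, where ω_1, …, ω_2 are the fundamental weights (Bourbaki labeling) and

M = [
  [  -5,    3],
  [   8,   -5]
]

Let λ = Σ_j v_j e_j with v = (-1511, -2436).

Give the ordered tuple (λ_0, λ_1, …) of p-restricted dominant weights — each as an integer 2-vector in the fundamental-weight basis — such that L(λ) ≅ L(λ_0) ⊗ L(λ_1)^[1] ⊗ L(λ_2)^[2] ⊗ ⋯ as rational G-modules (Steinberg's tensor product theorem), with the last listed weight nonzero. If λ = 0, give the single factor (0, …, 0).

((2, 1), (0, 6), (5, 1))

In the fundamental-weight basis, λ has coordinates c = M·v (v = (-1511, -2436)):
  c_1 = (-5)·(-1511) + (3)·(-2436) = 247
  c_2 = (8)·(-1511) + (-5)·(-2436) = 92
p = 7; digits c_i = Σ_j d_{ij}·7^j, 0 ≤ d_{ij} < 7:
  c_1 = 247 = 2·7^0 + 0·7^1 + 5·7^2
  c_2 = 92 = 1·7^0 + 6·7^1 + 1·7^2
p-restricted factor λ_0 = (2, 1)
p-restricted factor λ_1 = (0, 6)
p-restricted factor λ_2 = (5, 1)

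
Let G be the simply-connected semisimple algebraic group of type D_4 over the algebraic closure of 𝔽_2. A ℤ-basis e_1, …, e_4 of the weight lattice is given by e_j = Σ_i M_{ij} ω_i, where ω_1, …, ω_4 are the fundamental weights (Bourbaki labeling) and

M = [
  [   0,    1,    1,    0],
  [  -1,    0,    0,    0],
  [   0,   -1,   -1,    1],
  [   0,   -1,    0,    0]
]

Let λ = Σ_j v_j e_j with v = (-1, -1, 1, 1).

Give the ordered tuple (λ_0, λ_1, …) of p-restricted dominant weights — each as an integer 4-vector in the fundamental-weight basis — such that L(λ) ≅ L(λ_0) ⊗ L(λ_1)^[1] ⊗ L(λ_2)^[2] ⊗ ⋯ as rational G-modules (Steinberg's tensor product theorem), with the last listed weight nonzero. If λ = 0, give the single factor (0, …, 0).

Change of basis e → ω: c = M·v where v = (-1, -1, 1, 1):
  c_1 = 0*-1 + 1*-1 + 1*1 + 0*1 = 0
  c_2 = -1*-1 + 0*-1 + 0*1 + 0*1 = 1
  c_3 = 0*-1 + -1*-1 + -1*1 + 1*1 = 1
  c_4 = 0*-1 + -1*-1 + 0*1 + 0*1 = 1
Base-2 expansion of each c_i:
  c_1 = 0
  c_2 = 1 = 1·2^0
  c_3 = 1 = 1·2^0
  c_4 = 1 = 1·2^0
p-restricted factor λ_0 = (0, 1, 1, 1)

((0, 1, 1, 1),)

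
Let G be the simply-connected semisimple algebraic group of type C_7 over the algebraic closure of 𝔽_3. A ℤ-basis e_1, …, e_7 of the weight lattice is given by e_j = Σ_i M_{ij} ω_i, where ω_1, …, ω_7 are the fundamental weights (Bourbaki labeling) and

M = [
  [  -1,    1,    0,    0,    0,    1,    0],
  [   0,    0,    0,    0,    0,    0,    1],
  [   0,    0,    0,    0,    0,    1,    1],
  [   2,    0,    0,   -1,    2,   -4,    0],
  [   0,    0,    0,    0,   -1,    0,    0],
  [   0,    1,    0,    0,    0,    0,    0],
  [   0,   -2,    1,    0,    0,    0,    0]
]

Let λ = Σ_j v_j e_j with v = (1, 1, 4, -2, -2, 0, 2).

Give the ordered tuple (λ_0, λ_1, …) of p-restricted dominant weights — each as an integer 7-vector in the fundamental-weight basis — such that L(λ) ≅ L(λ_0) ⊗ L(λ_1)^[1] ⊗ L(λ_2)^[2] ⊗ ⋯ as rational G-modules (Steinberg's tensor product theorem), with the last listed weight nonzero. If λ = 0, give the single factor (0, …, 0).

((0, 2, 2, 0, 2, 1, 2),)

In the fundamental-weight basis, λ has coordinates c = M·v (v = (1, 1, 4, -2, -2, 0, 2)):
  c_1 = (-1)·(1) + 1·1 + 0·4 + (0)·(-2) + (0)·(-2) + 1·0 + 0·2 = 0
  c_2 = 0·1 + 0·1 + 0·4 + (0)·(-2) + (0)·(-2) + 0·0 + 1·2 = 2
  c_3 = 0·1 + 0·1 + 0·4 + (0)·(-2) + (0)·(-2) + 1·0 + 1·2 = 2
  c_4 = 2·1 + 0·1 + 0·4 + (-1)·(-2) + (2)·(-2) + (-4)·(0) + 0·2 = 0
  c_5 = 0·1 + 0·1 + 0·4 + (0)·(-2) + (-1)·(-2) + 0·0 + 0·2 = 2
  c_6 = 0·1 + 1·1 + 0·4 + (0)·(-2) + (0)·(-2) + 0·0 + 0·2 = 1
  c_7 = 0·1 + (-2)·(1) + 1·4 + (0)·(-2) + (0)·(-2) + 0·0 + 0·2 = 2
p = 3; digits c_i = Σ_j d_{ij}·3^j, 0 ≤ d_{ij} < 3:
  c_1 = 0
  c_2 = 2 = 2·3^0
  c_3 = 2 = 2·3^0
  c_4 = 0
  c_5 = 2 = 2·3^0
  c_6 = 1 = 1·3^0
  c_7 = 2 = 2·3^0
p-restricted factor λ_0 = (0, 2, 2, 0, 2, 1, 2)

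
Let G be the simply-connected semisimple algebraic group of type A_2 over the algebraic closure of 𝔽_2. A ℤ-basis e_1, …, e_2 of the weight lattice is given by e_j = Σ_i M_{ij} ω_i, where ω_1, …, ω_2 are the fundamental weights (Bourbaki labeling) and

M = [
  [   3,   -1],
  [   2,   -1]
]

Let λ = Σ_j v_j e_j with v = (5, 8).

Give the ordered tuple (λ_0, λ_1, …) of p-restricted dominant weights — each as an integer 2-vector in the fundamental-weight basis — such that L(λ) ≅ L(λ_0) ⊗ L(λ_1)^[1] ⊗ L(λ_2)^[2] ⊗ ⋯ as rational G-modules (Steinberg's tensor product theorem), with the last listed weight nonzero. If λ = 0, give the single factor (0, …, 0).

Converting to the ω-basis (c_i = row i of M dotted with v = (5, 8)):
  c_1 = 3*5 + -1*8 = 7
  c_2 = 2*5 + -1*8 = 2
Writing each c_i in base p = 2:
  c_1 = 7 = 1·2^0 + 1·2^1 + 1·2^2
  c_2 = 2 = 0·2^0 + 1·2^1
Factor λ_0 = (1, 0)
Factor λ_1 = (1, 1)
Factor λ_2 = (1, 0)

((1, 0), (1, 1), (1, 0))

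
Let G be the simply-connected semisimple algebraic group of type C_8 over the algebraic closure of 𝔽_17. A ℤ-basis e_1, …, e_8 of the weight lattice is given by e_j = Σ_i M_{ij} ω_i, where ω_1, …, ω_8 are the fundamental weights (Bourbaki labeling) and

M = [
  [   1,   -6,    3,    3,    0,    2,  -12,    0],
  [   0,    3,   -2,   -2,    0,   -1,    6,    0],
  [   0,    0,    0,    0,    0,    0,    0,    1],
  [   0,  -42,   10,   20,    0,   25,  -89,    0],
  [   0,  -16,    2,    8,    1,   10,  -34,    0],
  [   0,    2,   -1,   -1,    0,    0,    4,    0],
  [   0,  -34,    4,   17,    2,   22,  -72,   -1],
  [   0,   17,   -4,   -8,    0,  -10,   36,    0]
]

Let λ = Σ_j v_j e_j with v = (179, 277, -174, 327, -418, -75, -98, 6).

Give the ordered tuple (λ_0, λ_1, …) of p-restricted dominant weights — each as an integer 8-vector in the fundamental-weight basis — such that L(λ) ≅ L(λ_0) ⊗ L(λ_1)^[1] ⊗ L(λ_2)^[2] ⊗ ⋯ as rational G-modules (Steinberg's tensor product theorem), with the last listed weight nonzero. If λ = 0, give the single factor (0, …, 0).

((2, 12, 6, 13, 0, 9, 9, 11),)

Converting to the ω-basis (c_i = row i of M dotted with v = (179, 277, -174, 327, -418, -75, -98, 6)):
  c_1 = 1*179 + -6*277 + 3*-174 + 3*327 + 0*-418 + 2*-75 + -12*-98 + 0*6 = 2
  c_2 = 0*179 + 3*277 + -2*-174 + -2*327 + 0*-418 + -1*-75 + 6*-98 + 0*6 = 12
  c_3 = 0*179 + 0*277 + 0*-174 + 0*327 + 0*-418 + 0*-75 + 0*-98 + 1*6 = 6
  c_4 = 0*179 + -42*277 + 10*-174 + 20*327 + 0*-418 + 25*-75 + -89*-98 + 0*6 = 13
  c_5 = 0*179 + -16*277 + 2*-174 + 8*327 + 1*-418 + 10*-75 + -34*-98 + 0*6 = 0
  c_6 = 0*179 + 2*277 + -1*-174 + -1*327 + 0*-418 + 0*-75 + 4*-98 + 0*6 = 9
  c_7 = 0*179 + -34*277 + 4*-174 + 17*327 + 2*-418 + 22*-75 + -72*-98 + -1*6 = 9
  c_8 = 0*179 + 17*277 + -4*-174 + -8*327 + 0*-418 + -10*-75 + 36*-98 + 0*6 = 11
Writing each c_i in base p = 17:
  c_1 = 2 = 2·17^0
  c_2 = 12 = 12·17^0
  c_3 = 6 = 6·17^0
  c_4 = 13 = 13·17^0
  c_5 = 0
  c_6 = 9 = 9·17^0
  c_7 = 9 = 9·17^0
  c_8 = 11 = 11·17^0
Factor λ_0 = (2, 12, 6, 13, 0, 9, 9, 11)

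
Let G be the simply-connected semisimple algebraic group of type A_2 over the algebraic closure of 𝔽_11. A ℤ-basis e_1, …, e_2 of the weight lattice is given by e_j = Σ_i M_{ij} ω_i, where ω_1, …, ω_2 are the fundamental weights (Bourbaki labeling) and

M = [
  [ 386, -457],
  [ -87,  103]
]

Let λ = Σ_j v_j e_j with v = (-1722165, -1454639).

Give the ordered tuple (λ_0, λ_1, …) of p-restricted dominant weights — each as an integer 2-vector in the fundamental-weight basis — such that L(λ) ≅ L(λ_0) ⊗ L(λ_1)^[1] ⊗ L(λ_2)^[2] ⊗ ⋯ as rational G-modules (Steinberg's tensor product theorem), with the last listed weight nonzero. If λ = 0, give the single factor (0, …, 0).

((0, 10), (5, 4), (8, 4), (10, 0))

Converting to the ω-basis (c_i = row i of M dotted with v = (-1722165, -1454639)):
  c_1 = 386*-1722165 + -457*-1454639 = 14333
  c_2 = -87*-1722165 + 103*-1454639 = 538
p = 11; digits c_i = Σ_j d_{ij}·11^j, 0 ≤ d_{ij} < 11:
  c_1 = 14333 = 0·11^0 + 5·11^1 + 8·11^2 + 10·11^3
  c_2 = 538 = 10·11^0 + 4·11^1 + 4·11^2
p-restricted factor λ_0 = (0, 10)
p-restricted factor λ_1 = (5, 4)
p-restricted factor λ_2 = (8, 4)
p-restricted factor λ_3 = (10, 0)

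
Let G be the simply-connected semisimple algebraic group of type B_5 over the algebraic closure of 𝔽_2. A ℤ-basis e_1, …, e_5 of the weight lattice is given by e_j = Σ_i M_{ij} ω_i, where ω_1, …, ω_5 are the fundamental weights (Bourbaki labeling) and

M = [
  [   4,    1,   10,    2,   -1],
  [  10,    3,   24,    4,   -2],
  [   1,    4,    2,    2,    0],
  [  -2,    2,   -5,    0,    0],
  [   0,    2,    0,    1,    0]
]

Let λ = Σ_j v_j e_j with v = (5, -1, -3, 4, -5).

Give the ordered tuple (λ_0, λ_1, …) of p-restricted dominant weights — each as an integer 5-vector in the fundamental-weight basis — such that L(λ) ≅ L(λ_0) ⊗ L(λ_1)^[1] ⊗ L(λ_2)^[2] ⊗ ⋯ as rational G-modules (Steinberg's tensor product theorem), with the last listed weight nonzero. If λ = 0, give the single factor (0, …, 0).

((0, 1, 1, 1, 0), (1, 0, 1, 1, 1))

Compute c_i = Σ_j M_{ij} v_j with v = (5, -1, -3, 4, -5):
  c_1 = (4)·(5) + (1)·(-1) + (10)·(-3) + (2)·(4) + (-1)·(-5) = 2
  c_2 = (10)·(5) + (3)·(-1) + (24)·(-3) + (4)·(4) + (-2)·(-5) = 1
  c_3 = (1)·(5) + (4)·(-1) + (2)·(-3) + (2)·(4) + (0)·(-5) = 3
  c_4 = (-2)·(5) + (2)·(-1) + (-5)·(-3) + (0)·(4) + (0)·(-5) = 3
  c_5 = (0)·(5) + (2)·(-1) + (0)·(-3) + (1)·(4) + (0)·(-5) = 2
Base-2 expansion of each c_i:
  c_1 = 2 = 0·2^0 + 1·2^1
  c_2 = 1 = 1·2^0
  c_3 = 3 = 1·2^0 + 1·2^1
  c_4 = 3 = 1·2^0 + 1·2^1
  c_5 = 2 = 0·2^0 + 1·2^1
Factor λ_0 = (0, 1, 1, 1, 0)
Factor λ_1 = (1, 0, 1, 1, 1)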